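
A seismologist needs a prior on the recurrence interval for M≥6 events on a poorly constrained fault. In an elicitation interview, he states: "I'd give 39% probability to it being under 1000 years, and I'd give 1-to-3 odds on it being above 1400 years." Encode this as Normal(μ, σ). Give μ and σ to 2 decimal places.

For Normal(μ,σ), the p-quantile is μ + z_p·σ. Here z_{0.39} = -0.2793, z_{0.75} = 0.6745.
So 1000 = μ − 0.2793σ and 1400 = μ + 0.6745σ.
Subtracting: σ = (1400 − 1000)/(0.6745 − (-0.2793)) = 419.37.
Then μ = 1000 − (-0.2793)·419.37 = 1117.14.

μ = 1117.14, σ = 419.37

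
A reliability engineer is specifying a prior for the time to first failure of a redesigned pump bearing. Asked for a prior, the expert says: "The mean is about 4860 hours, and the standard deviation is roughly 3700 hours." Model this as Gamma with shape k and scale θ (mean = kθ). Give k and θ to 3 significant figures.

k ≈ 1.73, θ ≈ 2820

For Gamma(k, scale θ): mean = kθ, variance = kθ², so CV = 1/√k.
CV = SD/mean = 3700/4860 = 0.7613, hence k = 1/CV² = 1.73.
Then θ = mean/k = 4860/1.73 = 2820.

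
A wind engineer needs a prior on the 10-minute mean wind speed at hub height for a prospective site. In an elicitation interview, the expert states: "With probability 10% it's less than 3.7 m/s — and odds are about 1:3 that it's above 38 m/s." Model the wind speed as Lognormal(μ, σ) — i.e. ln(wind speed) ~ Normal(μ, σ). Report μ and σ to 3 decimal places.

μ ≈ 2.834, σ ≈ 1.191

If T ~ Lognormal(μ,σ) then ln T ~ Normal(μ,σ), so the p-quantile of ln T is μ + z_p·σ.
ln(3.7) = 1.308 and ln(38) = 3.638; z_{0.1} = -1.282, z_{0.75} = 0.6745.
σ = (3.638 − 1.308)/(0.6745 − (-1.282)) = 1.191.
μ = 1.308 − (-1.282)·1.191 = 2.834.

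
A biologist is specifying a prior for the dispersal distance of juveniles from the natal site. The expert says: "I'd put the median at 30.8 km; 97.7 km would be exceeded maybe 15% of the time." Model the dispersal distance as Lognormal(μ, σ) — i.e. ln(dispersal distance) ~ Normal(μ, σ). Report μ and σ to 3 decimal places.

μ ≈ 3.428, σ ≈ 1.114

If T ~ Lognormal(μ,σ) then ln T ~ Normal(μ,σ), so the p-quantile of ln T is μ + z_p·σ.
ln(30.8) = 3.428 and ln(97.7) = 4.582; z_{0.5} = 0, z_{0.85} = 1.036.
σ = (4.582 − 3.428)/(1.036 − (0)) = 1.114.
μ = 3.428 − (0)·1.114 = 3.428.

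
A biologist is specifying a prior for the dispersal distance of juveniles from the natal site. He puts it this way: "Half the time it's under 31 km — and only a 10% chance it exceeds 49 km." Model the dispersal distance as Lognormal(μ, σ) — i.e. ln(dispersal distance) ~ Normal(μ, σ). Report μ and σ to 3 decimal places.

μ ≈ 3.434, σ ≈ 0.357

If T ~ Lognormal(μ,σ) then ln T ~ Normal(μ,σ), so the p-quantile of ln T is μ + z_p·σ.
ln(31) = 3.434 and ln(49) = 3.892; z_{0.5} = 0, z_{0.9} = 1.282.
σ = (3.892 − 3.434)/(1.282 − (0)) = 0.357.
μ = 3.434 − (0)·0.357 = 3.434.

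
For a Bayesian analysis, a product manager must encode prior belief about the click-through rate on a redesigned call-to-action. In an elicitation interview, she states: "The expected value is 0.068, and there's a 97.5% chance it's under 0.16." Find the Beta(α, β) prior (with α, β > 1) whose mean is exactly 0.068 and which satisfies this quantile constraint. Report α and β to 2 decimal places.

α ≈ 2.87, β ≈ 39.33

With mean 0.068 fixed, write α = 0.068s, β = 0.932s where s = α+β.
Need P(θ < 0.16) = 0.975 under Beta(0.068s, 0.932s). Normal approximation: (q−m)/√(m(1−m)/s) ≈ z_{0.975} = 1.96, so s ≈ 0.068·0.932·(1.96)²/(0.16−0.068)² = 28.8.
At s = 28.8: P(θ<0.16) ≈ 0.953. Adjusting to match 0.975 gives s ≈ 42.20.
So α = 0.068·42.20 ≈ 2.87, β = 0.932·42.20 ≈ 39.33.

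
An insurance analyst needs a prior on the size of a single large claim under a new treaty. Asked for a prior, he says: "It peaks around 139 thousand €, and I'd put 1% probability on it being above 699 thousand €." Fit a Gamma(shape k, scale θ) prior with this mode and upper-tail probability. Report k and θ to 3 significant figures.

k ≈ 2.5, θ ≈ 92.7

Gamma(k,θ) with k>1 has mode (k−1)θ, so θ = 139/(k−1).
Need P(X < 699) = 0.99 with θ tied to k this way. Start at k = 2, θ = 139: P(X<699) ≈ 0.961.
Too low — raise k to concentrate. Iterating converges to k ≈ 2.5.
Then θ = 139/(2.5−1) ≈ 92.7.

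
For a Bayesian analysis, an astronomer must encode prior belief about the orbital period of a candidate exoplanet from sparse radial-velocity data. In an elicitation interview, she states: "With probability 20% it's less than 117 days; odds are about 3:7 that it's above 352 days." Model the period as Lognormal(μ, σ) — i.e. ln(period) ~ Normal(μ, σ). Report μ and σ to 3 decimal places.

μ ≈ 5.441, σ ≈ 0.806

If T ~ Lognormal(μ,σ) then ln T ~ Normal(μ,σ), so the p-quantile of ln T is μ + z_p·σ.
ln(117) = 4.762 and ln(352) = 5.864; z_{0.2} = -0.8416, z_{0.7} = 0.5244.
σ = (5.864 − 4.762)/(0.5244 − (-0.8416)) = 0.806.
μ = 4.762 − (-0.8416)·0.806 = 5.441.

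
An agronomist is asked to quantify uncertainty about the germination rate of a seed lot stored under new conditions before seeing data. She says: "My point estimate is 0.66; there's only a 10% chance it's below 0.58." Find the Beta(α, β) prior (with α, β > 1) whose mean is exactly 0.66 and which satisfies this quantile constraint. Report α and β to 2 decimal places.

α ≈ 38.86, β ≈ 20.02

With mean 0.66 fixed, write α = 0.66s, β = 0.34s where s = α+β.
Need P(θ < 0.58) = 0.1 under Beta(0.66s, 0.34s). Normal approximation: (q−m)/√(m(1−m)/s) ≈ z_{0.1} = -1.28, so s ≈ 0.66·0.34·(-1.28)²/(0.58−0.66)² = 57.6.
At s = 57.6: P(θ<0.58) ≈ 0.102. Adjusting to match 0.1 gives s ≈ 58.88.
So α = 0.66·58.88 ≈ 38.86, β = 0.34·58.88 ≈ 20.02.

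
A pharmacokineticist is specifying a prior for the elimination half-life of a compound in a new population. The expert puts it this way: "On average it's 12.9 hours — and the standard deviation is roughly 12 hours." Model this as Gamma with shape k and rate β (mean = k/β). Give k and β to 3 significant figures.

For Gamma(k, rate β): mean = k/β, variance = k/β², so CV = 1/√k.
CV = SD/mean = 12/12.9 = 0.9302, hence k = 1/CV² = 1.16.
Then β = k/mean = 1.16/12.9 = 0.0896.

k ≈ 1.16, β ≈ 0.0896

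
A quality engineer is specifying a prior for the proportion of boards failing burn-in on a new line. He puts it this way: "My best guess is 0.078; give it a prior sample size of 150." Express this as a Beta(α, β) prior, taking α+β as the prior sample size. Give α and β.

Under the effective-sample-size interpretation, Beta(α, β) has prior mean α/(α+β) and prior sample size α+β.
So α+β = 150 and α/(α+β) = 0.078, giving α = 0.078·150 = 11.7 and β = 150 − 11.7 = 138.3.

α = 11.7, β = 138.3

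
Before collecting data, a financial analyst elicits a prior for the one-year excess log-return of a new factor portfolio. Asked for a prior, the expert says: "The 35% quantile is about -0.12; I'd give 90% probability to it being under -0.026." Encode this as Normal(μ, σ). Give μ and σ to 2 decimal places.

For Normal(μ,σ), the p-quantile is μ + z_p·σ. Here z_{0.35} = -0.3853, z_{0.9} = 1.282.
So -0.12 = μ − 0.3853σ and -0.026 = μ + 1.282σ.
Subtracting: σ = (-0.026 − -0.12)/(1.282 − (-0.3853)) = 0.06.
Then μ = -0.12 − (-0.3853)·0.06 = -0.10.

μ = -0.10, σ = 0.06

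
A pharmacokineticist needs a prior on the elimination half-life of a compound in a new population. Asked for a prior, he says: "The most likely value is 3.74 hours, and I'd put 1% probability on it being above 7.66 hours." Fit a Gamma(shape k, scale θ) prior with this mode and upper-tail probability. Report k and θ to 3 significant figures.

k ≈ 10.5, θ ≈ 0.393

Gamma(k,θ) with k>1 has mode (k−1)θ, so θ = 3.74/(k−1).
Need P(X < 7.66) = 0.99 with θ tied to k this way. Start at k = 2, θ = 3.74: P(X<7.66) ≈ 0.607.
Too low — raise k to concentrate. Iterating converges to k ≈ 10.5.
Then θ = 3.74/(10.5−1) ≈ 0.393.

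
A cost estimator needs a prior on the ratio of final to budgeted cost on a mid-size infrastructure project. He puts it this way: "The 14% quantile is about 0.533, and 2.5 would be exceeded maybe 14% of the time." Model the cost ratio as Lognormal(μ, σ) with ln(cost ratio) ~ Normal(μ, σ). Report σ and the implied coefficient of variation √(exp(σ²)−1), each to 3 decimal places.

σ ≈ 0.715, CV ≈ 0.817

If T ~ Lognormal(μ,σ) then ln T ~ Normal(μ,σ), so the p-quantile of ln T is μ + z_p·σ.
ln(0.533) = -0.6292 and ln(2.5) = 0.9163; z_{0.14} = -1.08, z_{0.86} = 1.08.
σ = (0.9163 − -0.6292)/(1.08 − (-1.08)) = 0.715.
μ = -0.6292 − (-1.08)·0.715 = 0.144.
CV = √(exp(σ²)−1) = √(exp(0.5117)−1) = 0.817.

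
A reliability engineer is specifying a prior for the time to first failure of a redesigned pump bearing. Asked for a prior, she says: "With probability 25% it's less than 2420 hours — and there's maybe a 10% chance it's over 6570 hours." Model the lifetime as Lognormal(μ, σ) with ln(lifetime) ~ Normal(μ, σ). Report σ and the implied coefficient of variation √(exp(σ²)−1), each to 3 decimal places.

If T ~ Lognormal(μ,σ) then ln T ~ Normal(μ,σ), so the p-quantile of ln T is μ + z_p·σ.
ln(2420) = 7.792 and ln(6570) = 8.79; z_{0.25} = -0.6745, z_{0.9} = 1.282.
σ = (8.79 − 7.792)/(1.282 − (-0.6745)) = 0.511.
μ = 7.792 − (-0.6745)·0.511 = 8.136.
CV = √(exp(σ²)−1) = √(exp(0.2607)−1) = 0.546.

σ ≈ 0.511, CV ≈ 0.546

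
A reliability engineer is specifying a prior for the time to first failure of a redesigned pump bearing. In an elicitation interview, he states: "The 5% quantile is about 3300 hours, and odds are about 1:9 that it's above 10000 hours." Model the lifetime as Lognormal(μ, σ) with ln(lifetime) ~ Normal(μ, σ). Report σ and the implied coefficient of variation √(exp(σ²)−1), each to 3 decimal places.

σ ≈ 0.379, CV ≈ 0.393

If T ~ Lognormal(μ,σ) then ln T ~ Normal(μ,σ), so the p-quantile of ln T is μ + z_p·σ.
ln(3300) = 8.102 and ln(10000) = 9.21; z_{0.05} = -1.645, z_{0.9} = 1.282.
σ = (9.21 − 8.102)/(1.282 − (-1.645)) = 0.379.
μ = 8.102 − (-1.645)·0.379 = 8.725.
CV = √(exp(σ²)−1) = √(exp(0.1435)−1) = 0.393.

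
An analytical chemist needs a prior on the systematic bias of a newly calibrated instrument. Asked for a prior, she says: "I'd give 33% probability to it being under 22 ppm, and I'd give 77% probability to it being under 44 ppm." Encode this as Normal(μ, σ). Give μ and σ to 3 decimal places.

μ = 30.210, σ = 18.664

For Normal(μ,σ), the p-quantile is μ + z_p·σ. Here z_{0.33} = -0.4399, z_{0.77} = 0.7388.
So 22 = μ − 0.4399σ and 44 = μ + 0.7388σ.
Subtracting: σ = (44 − 22)/(0.7388 − (-0.4399)) = 18.664.
Then μ = 22 − (-0.4399)·18.664 = 30.210.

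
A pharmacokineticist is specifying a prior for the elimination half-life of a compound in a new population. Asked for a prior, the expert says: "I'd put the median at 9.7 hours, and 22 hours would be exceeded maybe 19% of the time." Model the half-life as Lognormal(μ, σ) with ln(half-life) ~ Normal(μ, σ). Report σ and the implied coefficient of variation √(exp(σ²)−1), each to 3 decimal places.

σ ≈ 0.933, CV ≈ 1.178

If T ~ Lognormal(μ,σ) then ln T ~ Normal(μ,σ), so the p-quantile of ln T is μ + z_p·σ.
ln(9.7) = 2.272 and ln(22) = 3.091; z_{0.5} = 0, z_{0.81} = 0.8779.
σ = (3.091 − 2.272)/(0.8779 − (0)) = 0.933.
μ = 2.272 − (0)·0.933 = 2.272.
CV = √(exp(σ²)−1) = √(exp(0.8701)−1) = 1.178.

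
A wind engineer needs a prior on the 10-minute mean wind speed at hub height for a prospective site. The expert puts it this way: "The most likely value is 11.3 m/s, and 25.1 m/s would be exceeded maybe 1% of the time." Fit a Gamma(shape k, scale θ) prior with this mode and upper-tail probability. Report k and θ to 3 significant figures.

Gamma(k,θ) with k>1 has mode (k−1)θ, so θ = 11.3/(k−1).
Need P(X < 25.1) = 0.99 with θ tied to k this way. Start at k = 2, θ = 11.3: P(X<25.1) ≈ 0.651.
Too low — raise k to concentrate. Iterating converges to k ≈ 8.55.
Then θ = 11.3/(8.55−1) ≈ 1.5.

k ≈ 8.55, θ ≈ 1.5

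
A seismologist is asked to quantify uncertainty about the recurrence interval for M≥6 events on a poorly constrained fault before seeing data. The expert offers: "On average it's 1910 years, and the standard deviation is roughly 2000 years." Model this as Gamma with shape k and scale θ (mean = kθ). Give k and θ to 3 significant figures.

k ≈ 0.912, θ ≈ 2090

For Gamma(k, scale θ): mean = kθ, variance = kθ², so CV = 1/√k.
CV = SD/mean = 2000/1910 = 1.047, hence k = 1/CV² = 0.912.
Then θ = mean/k = 1910/0.912 = 2090.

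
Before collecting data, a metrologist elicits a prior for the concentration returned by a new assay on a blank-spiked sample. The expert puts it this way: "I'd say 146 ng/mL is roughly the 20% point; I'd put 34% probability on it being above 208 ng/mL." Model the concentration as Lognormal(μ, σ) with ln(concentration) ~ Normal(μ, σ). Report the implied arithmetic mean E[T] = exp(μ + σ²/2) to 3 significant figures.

E[T] ≈ 193 ng/mL

If T ~ Lognormal(μ,σ) then ln T ~ Normal(μ,σ), so the p-quantile of ln T is μ + z_p·σ.
ln(146) = 4.984 and ln(208) = 5.338; z_{0.2} = -0.8416, z_{0.66} = 0.4125.
σ = (5.338 − 4.984)/(0.4125 − (-0.8416)) = 0.282.
μ = 4.984 − (-0.8416)·0.282 = 5.221.
E[T] = exp(μ + σ²/2) = exp(5.221 + 0.0398) = 193 ng/mL.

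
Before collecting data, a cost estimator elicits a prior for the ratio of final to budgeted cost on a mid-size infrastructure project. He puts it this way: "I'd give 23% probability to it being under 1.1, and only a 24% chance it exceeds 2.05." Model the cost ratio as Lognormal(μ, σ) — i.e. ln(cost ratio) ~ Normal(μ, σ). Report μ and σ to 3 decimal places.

If T ~ Lognormal(μ,σ) then ln T ~ Normal(μ,σ), so the p-quantile of ln T is μ + z_p·σ.
ln(1.1) = 0.09531 and ln(2.05) = 0.7178; z_{0.23} = -0.7388, z_{0.76} = 0.7063.
σ = (0.7178 − 0.09531)/(0.7063 − (-0.7388)) = 0.431.
μ = 0.09531 − (-0.7388)·0.431 = 0.414.

μ ≈ 0.414, σ ≈ 0.431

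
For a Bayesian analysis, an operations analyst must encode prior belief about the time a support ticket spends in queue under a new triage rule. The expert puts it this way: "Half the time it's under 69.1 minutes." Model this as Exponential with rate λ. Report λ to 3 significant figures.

Exponential median = ln 2 / λ, so λ = ln 2 / 69.1 = 0.01.

λ ≈ 0.01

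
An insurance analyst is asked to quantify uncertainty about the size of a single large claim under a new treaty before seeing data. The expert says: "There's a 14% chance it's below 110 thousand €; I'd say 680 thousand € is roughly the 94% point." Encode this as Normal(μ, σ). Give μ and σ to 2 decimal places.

μ = 343.69, σ = 216.31

The p-quantile of Normal(μ,σ) is μ + z_p·σ, with z_{0.14} = -1.08 and z_{0.94} = 1.555.
Eliminate σ: μ = (z₂·x₁ − z₁·x₂)/(z₂ − z₁) = (1.555·110 − (-1.08)·680)/2.635 = 343.69.
Then σ = (x₂ − x₁)/(z₂ − z₁) = (680 − 110)/2.635 = 216.31.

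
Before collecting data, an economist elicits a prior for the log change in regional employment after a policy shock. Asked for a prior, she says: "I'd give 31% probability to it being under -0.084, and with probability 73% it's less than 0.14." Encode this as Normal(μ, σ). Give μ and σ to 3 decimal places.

μ = 0.016, σ = 0.202

For Normal(μ,σ), the p-quantile is μ + z_p·σ. Here z_{0.31} = -0.4959, z_{0.73} = 0.6128.
So -0.084 = μ − 0.4959σ and 0.14 = μ + 0.6128σ.
Subtracting: σ = (0.14 − -0.084)/(0.6128 − (-0.4959)) = 0.202.
Then μ = -0.084 − (-0.4959)·0.202 = 0.016.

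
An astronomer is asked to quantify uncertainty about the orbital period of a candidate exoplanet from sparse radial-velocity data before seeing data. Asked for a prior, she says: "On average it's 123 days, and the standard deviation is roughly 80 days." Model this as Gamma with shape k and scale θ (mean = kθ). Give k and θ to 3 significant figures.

k ≈ 2.36, θ ≈ 52

For Gamma(k, scale θ): mean = kθ, variance = kθ², so CV = 1/√k.
CV = SD/mean = 80/123 = 0.6504, hence k = 1/CV² = 2.36.
Then θ = mean/k = 123/2.36 = 52.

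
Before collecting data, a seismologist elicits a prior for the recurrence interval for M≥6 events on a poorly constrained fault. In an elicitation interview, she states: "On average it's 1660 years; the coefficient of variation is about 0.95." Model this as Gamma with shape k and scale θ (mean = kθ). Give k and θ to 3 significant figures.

k ≈ 1.11, θ ≈ 1500

For Gamma(k, scale θ): mean = kθ, variance = kθ², so CV = 1/√k.
CV = 0.95, hence k = 1/CV² = 1.11.
Then θ = mean/k = 1660/1.11 = 1500.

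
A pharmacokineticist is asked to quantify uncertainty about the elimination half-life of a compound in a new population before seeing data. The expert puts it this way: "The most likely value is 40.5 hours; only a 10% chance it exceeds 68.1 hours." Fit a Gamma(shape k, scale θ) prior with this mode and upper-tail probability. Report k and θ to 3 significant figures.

k ≈ 8, θ ≈ 5.78

Gamma(k,θ) with k>1 has mode (k−1)θ, so θ = 40.5/(k−1).
Need P(X < 68.1) = 0.9 with θ tied to k this way. Start at k = 2, θ = 40.5: P(X<68.1) ≈ 0.501.
Too low — raise k to concentrate. Iterating converges to k ≈ 8.
Then θ = 40.5/(8−1) ≈ 5.78.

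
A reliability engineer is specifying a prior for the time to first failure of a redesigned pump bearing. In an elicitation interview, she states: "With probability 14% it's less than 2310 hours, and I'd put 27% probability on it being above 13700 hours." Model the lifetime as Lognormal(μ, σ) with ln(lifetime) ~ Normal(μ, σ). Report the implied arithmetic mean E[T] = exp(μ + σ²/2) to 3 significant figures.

If T ~ Lognormal(μ,σ) then ln T ~ Normal(μ,σ), so the p-quantile of ln T is μ + z_p·σ.
ln(2310) = 7.745 and ln(13700) = 9.525; z_{0.14} = -1.08, z_{0.73} = 0.6128.
σ = (9.525 − 7.745)/(0.6128 − (-1.08)) = 1.051.
μ = 7.745 − (-1.08)·1.051 = 8.881.
E[T] = exp(μ + σ²/2) = exp(8.881 + 0.5527) = 12500 hours.

E[T] ≈ 12500 hours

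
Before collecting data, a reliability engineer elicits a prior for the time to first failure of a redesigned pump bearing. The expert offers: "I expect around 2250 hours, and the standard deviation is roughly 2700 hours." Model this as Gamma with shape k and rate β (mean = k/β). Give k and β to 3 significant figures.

For Gamma(k, rate β): mean = k/β, variance = k/β², so CV = 1/√k.
CV = SD/mean = 2700/2250 = 1.2, hence k = 1/CV² = 0.694.
Then β = k/mean = 0.694/2250 = 0.000309.

k ≈ 0.694, β ≈ 0.000309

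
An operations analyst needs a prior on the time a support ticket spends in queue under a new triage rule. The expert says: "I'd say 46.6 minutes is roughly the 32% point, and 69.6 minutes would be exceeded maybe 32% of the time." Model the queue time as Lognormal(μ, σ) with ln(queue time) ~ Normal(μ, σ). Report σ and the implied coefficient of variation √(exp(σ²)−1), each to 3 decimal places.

If T ~ Lognormal(μ,σ) then ln T ~ Normal(μ,σ), so the p-quantile of ln T is μ + z_p·σ.
ln(46.6) = 3.842 and ln(69.6) = 4.243; z_{0.32} = -0.4677, z_{0.68} = 0.4677.
σ = (4.243 − 3.842)/(0.4677 − (-0.4677)) = 0.429.
μ = 3.842 − (-0.4677)·0.429 = 4.042.
CV = √(exp(σ²)−1) = √(exp(0.1839)−1) = 0.449.

σ ≈ 0.429, CV ≈ 0.449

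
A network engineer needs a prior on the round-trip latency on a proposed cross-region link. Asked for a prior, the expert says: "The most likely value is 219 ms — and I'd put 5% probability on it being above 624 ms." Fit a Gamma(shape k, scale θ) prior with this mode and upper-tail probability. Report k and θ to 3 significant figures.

k ≈ 3.44, θ ≈ 89.9

Gamma(k,θ) with k>1 has mode (k−1)θ, so θ = 219/(k−1).
Need P(X < 624) = 0.95 with θ tied to k this way. Start at k = 2, θ = 219: P(X<624) ≈ 0.777.
Too low — raise k to concentrate. Iterating converges to k ≈ 3.44.
Then θ = 219/(3.44−1) ≈ 89.9.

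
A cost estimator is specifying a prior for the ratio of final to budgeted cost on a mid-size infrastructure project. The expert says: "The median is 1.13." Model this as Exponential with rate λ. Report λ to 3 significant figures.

Exponential median = ln 2 / λ, so λ = ln 2 / 1.13 = 0.613.

λ ≈ 0.613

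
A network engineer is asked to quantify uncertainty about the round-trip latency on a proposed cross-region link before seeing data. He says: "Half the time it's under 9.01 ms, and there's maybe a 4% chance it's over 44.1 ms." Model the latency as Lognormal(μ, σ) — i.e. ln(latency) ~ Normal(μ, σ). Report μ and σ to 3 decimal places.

μ ≈ 2.198, σ ≈ 0.907

If T ~ Lognormal(μ,σ) then ln T ~ Normal(μ,σ), so the p-quantile of ln T is μ + z_p·σ.
ln(9.01) = 2.198 and ln(44.1) = 3.786; z_{0.5} = 0, z_{0.96} = 1.751.
σ = (3.786 − 2.198)/(1.751 − (0)) = 0.907.
μ = 2.198 − (0)·0.907 = 2.198.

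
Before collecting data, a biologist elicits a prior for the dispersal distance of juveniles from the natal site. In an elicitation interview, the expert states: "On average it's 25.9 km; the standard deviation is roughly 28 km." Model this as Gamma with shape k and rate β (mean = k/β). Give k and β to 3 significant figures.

For Gamma(k, rate β): mean = k/β, variance = k/β², so CV = 1/√k.
CV = SD/mean = 28/25.9 = 1.081, hence k = 1/CV² = 0.856.
Then β = k/mean = 0.856/25.9 = 0.033.

k ≈ 0.856, β ≈ 0.033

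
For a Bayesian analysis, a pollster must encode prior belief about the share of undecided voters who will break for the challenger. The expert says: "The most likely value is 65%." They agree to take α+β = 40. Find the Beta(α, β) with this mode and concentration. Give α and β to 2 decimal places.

α = 25.70, β = 14.30

For α,β > 1 the Beta mode is (α−1)/(α+β−2). With α+β = 40, the mode is (α−1)/38.
Set (α−1)/38 = 0.65 → α = 1 + 0.65·38 = 25.70.
β = 40 − α = 14.30.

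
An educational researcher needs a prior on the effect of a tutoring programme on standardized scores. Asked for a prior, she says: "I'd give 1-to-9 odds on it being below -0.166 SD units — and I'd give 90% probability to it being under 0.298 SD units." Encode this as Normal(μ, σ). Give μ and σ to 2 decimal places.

For Normal(μ,σ), the p-quantile is μ + z_p·σ. Here z_{0.1} = -1.282, z_{0.9} = 1.282.
So -0.166 = μ − 1.282σ and 0.298 = μ + 1.282σ.
Subtracting: σ = (0.298 − -0.166)/(1.282 − (-1.282)) = 0.18.
Then μ = -0.166 − (-1.282)·0.18 = 0.07.

μ = 0.07, σ = 0.18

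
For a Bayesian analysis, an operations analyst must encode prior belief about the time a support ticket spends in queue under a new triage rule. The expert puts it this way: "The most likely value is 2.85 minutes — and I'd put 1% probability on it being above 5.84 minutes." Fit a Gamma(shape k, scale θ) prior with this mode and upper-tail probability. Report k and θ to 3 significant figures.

Gamma(k,θ) with k>1 has mode (k−1)θ, so θ = 2.85/(k−1).
Need P(X < 5.84) = 0.99 with θ tied to k this way. Start at k = 2, θ = 2.85: P(X<5.84) ≈ 0.607.
Too low — raise k to concentrate. Iterating converges to k ≈ 10.5.
Then θ = 2.85/(10.5−1) ≈ 0.3.

k ≈ 10.5, θ ≈ 0.3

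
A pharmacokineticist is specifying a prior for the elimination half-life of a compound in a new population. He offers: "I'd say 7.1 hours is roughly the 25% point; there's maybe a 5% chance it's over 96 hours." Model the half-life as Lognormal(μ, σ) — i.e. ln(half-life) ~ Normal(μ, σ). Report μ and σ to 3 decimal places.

If T ~ Lognormal(μ,σ) then ln T ~ Normal(μ,σ), so the p-quantile of ln T is μ + z_p·σ.
ln(7.1) = 1.96 and ln(96) = 4.564; z_{0.25} = -0.6745, z_{0.95} = 1.645.
σ = (4.564 − 1.96)/(1.645 − (-0.6745)) = 1.123.
μ = 1.96 − (-0.6745)·1.123 = 2.717.

μ ≈ 2.717, σ ≈ 1.123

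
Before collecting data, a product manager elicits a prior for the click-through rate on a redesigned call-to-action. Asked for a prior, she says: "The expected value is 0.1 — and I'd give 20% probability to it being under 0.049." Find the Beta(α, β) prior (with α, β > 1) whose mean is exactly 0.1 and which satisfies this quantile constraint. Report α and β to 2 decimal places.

With mean 0.1 fixed, write α = 0.1s, β = 0.9s where s = α+β.
Need P(θ < 0.049) = 0.2 under Beta(0.1s, 0.9s). Normal approximation: (q−m)/√(m(1−m)/s) ≈ z_{0.2} = -0.842, so s ≈ 0.1·0.9·(-0.842)²/(0.049−0.1)² = 24.5.
At s = 24.5: P(θ<0.049) ≈ 0.202. Adjusting to match 0.2 gives s ≈ 24.84.
So α = 0.1·24.84 ≈ 2.48, β = 0.9·24.84 ≈ 22.35.

α ≈ 2.48, β ≈ 22.35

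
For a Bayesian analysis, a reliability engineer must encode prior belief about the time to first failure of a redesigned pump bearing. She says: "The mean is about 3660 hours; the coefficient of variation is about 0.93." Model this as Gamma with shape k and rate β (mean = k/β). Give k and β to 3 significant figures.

k ≈ 1.16, β ≈ 0.000316

For Gamma(k, rate β): mean = k/β, variance = k/β², so CV = 1/√k.
CV = 0.93, hence k = 1/CV² = 1.16.
Then β = k/mean = 1.16/3660 = 0.000316.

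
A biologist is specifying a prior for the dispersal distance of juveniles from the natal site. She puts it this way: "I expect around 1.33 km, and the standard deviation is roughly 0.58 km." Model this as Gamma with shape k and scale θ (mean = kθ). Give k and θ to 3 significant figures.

For Gamma(k, scale θ): mean = kθ, variance = kθ², so CV = 1/√k.
CV = SD/mean = 0.58/1.33 = 0.4361, hence k = 1/CV² = 5.26.
Then θ = mean/k = 1.33/5.26 = 0.253.

k ≈ 5.26, θ ≈ 0.253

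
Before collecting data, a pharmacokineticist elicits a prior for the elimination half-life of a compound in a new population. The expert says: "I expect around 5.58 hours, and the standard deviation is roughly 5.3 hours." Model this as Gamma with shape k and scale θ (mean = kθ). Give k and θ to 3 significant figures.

k ≈ 1.11, θ ≈ 5.03

For Gamma(k, scale θ): mean = kθ, variance = kθ², so CV = 1/√k.
CV = SD/mean = 5.3/5.58 = 0.9498, hence k = 1/CV² = 1.11.
Then θ = mean/k = 5.58/1.11 = 5.03.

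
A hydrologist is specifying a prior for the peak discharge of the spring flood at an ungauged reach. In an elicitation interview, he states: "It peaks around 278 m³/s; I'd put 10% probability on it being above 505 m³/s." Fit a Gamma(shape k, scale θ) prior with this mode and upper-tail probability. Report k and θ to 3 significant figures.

Gamma(k,θ) with k>1 has mode (k−1)θ, so θ = 278/(k−1).
Need P(X < 505) = 0.9 with θ tied to k this way. Start at k = 2, θ = 278: P(X<505) ≈ 0.542.
Too low — raise k to concentrate. Iterating converges to k ≈ 6.35.
Then θ = 278/(6.35−1) ≈ 52.

k ≈ 6.35, θ ≈ 52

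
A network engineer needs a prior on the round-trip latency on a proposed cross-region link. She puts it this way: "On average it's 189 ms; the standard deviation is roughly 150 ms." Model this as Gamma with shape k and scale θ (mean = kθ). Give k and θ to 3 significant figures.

k ≈ 1.59, θ ≈ 119

For Gamma(k, scale θ): mean = kθ, variance = kθ², so CV = 1/√k.
CV = SD/mean = 150/189 = 0.7937, hence k = 1/CV² = 1.59.
Then θ = mean/k = 189/1.59 = 119.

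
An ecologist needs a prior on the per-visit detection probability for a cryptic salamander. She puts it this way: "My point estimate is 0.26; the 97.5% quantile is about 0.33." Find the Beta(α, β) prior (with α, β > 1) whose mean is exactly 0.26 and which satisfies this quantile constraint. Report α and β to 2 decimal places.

With mean 0.26 fixed, write α = 0.26s, β = 0.74s where s = α+β.
Need P(θ < 0.33) = 0.975 under Beta(0.26s, 0.74s). Normal approximation: (q−m)/√(m(1−m)/s) ≈ z_{0.975} = 1.96, so s ≈ 0.26·0.74·(1.96)²/(0.33−0.26)² = 150.8.
At s = 150.8: P(θ<0.33) ≈ 0.971. Adjusting to match 0.975 gives s ≈ 162.05.
So α = 0.26·162.05 ≈ 42.13, β = 0.74·162.05 ≈ 119.92.

α ≈ 42.13, β ≈ 119.92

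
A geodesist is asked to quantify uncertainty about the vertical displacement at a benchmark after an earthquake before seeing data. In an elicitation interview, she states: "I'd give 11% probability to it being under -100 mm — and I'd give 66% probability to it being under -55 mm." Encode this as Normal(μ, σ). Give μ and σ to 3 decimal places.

μ = -66.325, σ = 27.456

For Normal(μ,σ), the p-quantile is μ + z_p·σ. Here z_{0.11} = -1.227, z_{0.66} = 0.4125.
So -100 = μ − 1.227σ and -55 = μ + 0.4125σ.
Subtracting: σ = (-55 − -100)/(0.4125 − (-1.227)) = 27.456.
Then μ = -100 − (-1.227)·27.456 = -66.325.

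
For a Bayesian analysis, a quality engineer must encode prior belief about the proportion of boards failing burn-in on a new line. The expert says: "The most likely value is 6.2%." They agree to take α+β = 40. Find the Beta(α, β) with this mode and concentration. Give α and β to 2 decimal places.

α = 3.36, β = 36.64

For α,β > 1 the Beta mode is (α−1)/(α+β−2). With α+β = 40, the mode is (α−1)/38.
Set (α−1)/38 = 0.062 → α = 1 + 0.062·38 = 3.36.
β = 40 − α = 36.64.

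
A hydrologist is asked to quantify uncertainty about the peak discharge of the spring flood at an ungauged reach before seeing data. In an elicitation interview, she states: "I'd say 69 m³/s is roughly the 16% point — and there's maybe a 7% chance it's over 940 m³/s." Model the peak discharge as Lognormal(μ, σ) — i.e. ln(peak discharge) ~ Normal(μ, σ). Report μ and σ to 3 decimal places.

If T ~ Lognormal(μ,σ) then ln T ~ Normal(μ,σ), so the p-quantile of ln T is μ + z_p·σ.
ln(69) = 4.234 and ln(940) = 6.846; z_{0.16} = -0.9945, z_{0.93} = 1.476.
σ = (6.846 − 4.234)/(1.476 − (-0.9945)) = 1.057.
μ = 4.234 − (-0.9945)·1.057 = 5.286.

μ ≈ 5.286, σ ≈ 1.057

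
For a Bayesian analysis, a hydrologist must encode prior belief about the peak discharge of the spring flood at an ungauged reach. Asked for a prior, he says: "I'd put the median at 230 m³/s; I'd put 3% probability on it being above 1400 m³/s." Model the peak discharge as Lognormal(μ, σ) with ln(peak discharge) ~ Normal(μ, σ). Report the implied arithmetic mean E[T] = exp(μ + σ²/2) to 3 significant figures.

If T ~ Lognormal(μ,σ) then ln T ~ Normal(μ,σ), so the p-quantile of ln T is μ + z_p·σ.
ln(230) = 5.438 and ln(1400) = 7.244; z_{0.5} = 0, z_{0.97} = 1.881.
σ = (7.244 − 5.438)/(1.881 − (0)) = 0.960.
μ = 5.438 − (0)·0.960 = 5.438.
E[T] = exp(μ + σ²/2) = exp(5.438 + 0.4611) = 365 m³/s.

E[T] ≈ 365 m³/s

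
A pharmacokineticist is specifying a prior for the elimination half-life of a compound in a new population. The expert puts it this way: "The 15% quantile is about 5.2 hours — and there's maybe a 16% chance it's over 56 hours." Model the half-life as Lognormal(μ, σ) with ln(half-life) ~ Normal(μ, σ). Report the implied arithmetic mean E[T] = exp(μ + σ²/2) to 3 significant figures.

If T ~ Lognormal(μ,σ) then ln T ~ Normal(μ,σ), so the p-quantile of ln T is μ + z_p·σ.
ln(5.2) = 1.649 and ln(56) = 4.025; z_{0.15} = -1.036, z_{0.84} = 0.9945.
σ = (4.025 − 1.649)/(0.9945 − (-1.036)) = 1.170.
μ = 1.649 − (-1.036)·1.170 = 2.862.
E[T] = exp(μ + σ²/2) = exp(2.862 + 0.6848) = 34.7 hours.

E[T] ≈ 34.7 hours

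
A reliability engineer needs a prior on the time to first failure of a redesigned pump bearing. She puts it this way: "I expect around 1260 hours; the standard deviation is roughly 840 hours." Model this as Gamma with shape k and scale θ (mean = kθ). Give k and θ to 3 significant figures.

For Gamma(k, scale θ): mean = kθ, variance = kθ², so CV = 1/√k.
CV = SD/mean = 840/1260 = 0.6667, hence k = 1/CV² = 2.25.
Then θ = mean/k = 1260/2.25 = 560.

k ≈ 2.25, θ ≈ 560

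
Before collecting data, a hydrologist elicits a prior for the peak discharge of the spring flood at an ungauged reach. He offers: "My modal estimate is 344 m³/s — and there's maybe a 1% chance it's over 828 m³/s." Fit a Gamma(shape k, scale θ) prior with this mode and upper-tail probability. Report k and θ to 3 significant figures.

k ≈ 7.13, θ ≈ 56.1

Gamma(k,θ) with k>1 has mode (k−1)θ, so θ = 344/(k−1).
Need P(X < 828) = 0.99 with θ tied to k this way. Start at k = 2, θ = 344: P(X<828) ≈ 0.693.
Too low — raise k to concentrate. Iterating converges to k ≈ 7.13.
Then θ = 344/(7.13−1) ≈ 56.1.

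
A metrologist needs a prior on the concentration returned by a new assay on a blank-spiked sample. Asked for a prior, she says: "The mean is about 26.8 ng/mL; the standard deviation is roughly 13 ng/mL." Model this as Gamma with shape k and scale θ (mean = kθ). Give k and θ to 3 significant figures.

For Gamma(k, scale θ): mean = kθ, variance = kθ², so CV = 1/√k.
CV = SD/mean = 13/26.8 = 0.4851, hence k = 1/CV² = 4.25.
Then θ = mean/k = 26.8/4.25 = 6.31.

k ≈ 4.25, θ ≈ 6.31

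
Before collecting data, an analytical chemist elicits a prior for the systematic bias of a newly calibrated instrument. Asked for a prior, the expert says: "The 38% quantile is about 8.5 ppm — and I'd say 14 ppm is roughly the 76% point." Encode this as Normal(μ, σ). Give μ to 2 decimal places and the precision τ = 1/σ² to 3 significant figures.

The p-quantile of Normal(μ,σ) is μ + z_p·σ, with z_{0.38} = -0.3055 and z_{0.76} = 0.7063.
Eliminate σ: μ = (z₂·x₁ − z₁·x₂)/(z₂ − z₁) = (0.7063·8.5 − (-0.3055)·14)/1.012 = 10.16.
Then σ = (x₂ − x₁)/(z₂ − z₁) = (14 − 8.5)/1.012 = 5.44.
Precision τ = 1/σ² = 1/5.436² = 0.0338.

μ = 10.16, τ = 0.0338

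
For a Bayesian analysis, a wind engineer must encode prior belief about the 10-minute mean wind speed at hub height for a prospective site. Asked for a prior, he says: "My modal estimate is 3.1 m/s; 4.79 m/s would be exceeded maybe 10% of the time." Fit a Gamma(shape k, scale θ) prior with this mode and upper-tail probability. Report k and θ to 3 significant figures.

Gamma(k,θ) with k>1 has mode (k−1)θ, so θ = 3.1/(k−1).
Need P(X < 4.79) = 0.9 with θ tied to k this way. Start at k = 2, θ = 3.1: P(X<4.79) ≈ 0.457.
Too low — raise k to concentrate. Iterating converges to k ≈ 10.9.
Then θ = 3.1/(10.9−1) ≈ 0.314.

k ≈ 10.9, θ ≈ 0.314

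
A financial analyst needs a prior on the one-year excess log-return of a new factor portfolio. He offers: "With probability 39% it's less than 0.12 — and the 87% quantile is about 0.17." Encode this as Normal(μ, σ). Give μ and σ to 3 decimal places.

For Normal(μ,σ), the p-quantile is μ + z_p·σ. Here z_{0.39} = -0.2793, z_{0.87} = 1.126.
So 0.12 = μ − 0.2793σ and 0.17 = μ + 1.126σ.
Subtracting: σ = (0.17 − 0.12)/(1.126 − (-0.2793)) = 0.036.
Then μ = 0.12 − (-0.2793)·0.036 = 0.130.

μ = 0.130, σ = 0.036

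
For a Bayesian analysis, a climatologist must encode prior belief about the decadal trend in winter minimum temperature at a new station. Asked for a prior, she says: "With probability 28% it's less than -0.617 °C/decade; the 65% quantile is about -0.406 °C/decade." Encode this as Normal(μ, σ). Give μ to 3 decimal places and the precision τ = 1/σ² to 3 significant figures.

For Normal(μ,σ), the p-quantile is μ + z_p·σ. Here z_{0.28} = -0.5828, z_{0.65} = 0.3853.
So -0.617 = μ − 0.5828σ and -0.406 = μ + 0.3853σ.
Subtracting: σ = (-0.406 − -0.617)/(0.3853 − (-0.5828)) = 0.218.
Then μ = -0.617 − (-0.5828)·0.218 = -0.490.
Precision τ = 1/σ² = 1/0.2179² = 21.1.

μ = -0.490, τ = 21.1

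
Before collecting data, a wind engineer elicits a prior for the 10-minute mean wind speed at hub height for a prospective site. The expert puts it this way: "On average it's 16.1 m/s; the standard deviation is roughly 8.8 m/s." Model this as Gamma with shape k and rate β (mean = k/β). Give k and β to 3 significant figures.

For Gamma(k, rate β): mean = k/β, variance = k/β², so CV = 1/√k.
CV = SD/mean = 8.8/16.1 = 0.5466, hence k = 1/CV² = 3.35.
Then β = k/mean = 3.35/16.1 = 0.208.

k ≈ 3.35, β ≈ 0.208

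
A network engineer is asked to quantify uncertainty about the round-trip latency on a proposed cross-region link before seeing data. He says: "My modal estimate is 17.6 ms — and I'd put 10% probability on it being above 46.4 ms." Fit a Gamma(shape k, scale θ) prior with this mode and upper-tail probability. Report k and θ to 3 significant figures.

Gamma(k,θ) with k>1 has mode (k−1)θ, so θ = 17.6/(k−1).
Need P(X < 46.4) = 0.9 with θ tied to k this way. Start at k = 2, θ = 17.6: P(X<46.4) ≈ 0.740.
Too low — raise k to concentrate. Iterating converges to k ≈ 3.04.
Then θ = 17.6/(3.04−1) ≈ 8.63.

k ≈ 3.04, θ ≈ 8.63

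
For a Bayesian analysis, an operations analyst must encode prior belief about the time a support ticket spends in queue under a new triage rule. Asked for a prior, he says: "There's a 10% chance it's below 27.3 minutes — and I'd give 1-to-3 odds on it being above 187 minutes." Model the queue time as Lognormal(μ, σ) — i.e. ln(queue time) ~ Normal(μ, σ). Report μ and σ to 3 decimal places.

If T ~ Lognormal(μ,σ) then ln T ~ Normal(μ,σ), so the p-quantile of ln T is μ + z_p·σ.
ln(27.3) = 3.307 and ln(187) = 5.231; z_{0.1} = -1.282, z_{0.75} = 0.6745.
σ = (5.231 − 3.307)/(0.6745 − (-1.282)) = 0.984.
μ = 3.307 − (-1.282)·0.984 = 4.568.

μ ≈ 4.568, σ ≈ 0.984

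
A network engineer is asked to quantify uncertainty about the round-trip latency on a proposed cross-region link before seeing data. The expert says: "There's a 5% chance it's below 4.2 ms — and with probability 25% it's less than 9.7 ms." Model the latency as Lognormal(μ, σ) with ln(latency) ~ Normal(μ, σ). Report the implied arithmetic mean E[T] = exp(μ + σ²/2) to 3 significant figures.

If T ~ Lognormal(μ,σ) then ln T ~ Normal(μ,σ), so the p-quantile of ln T is μ + z_p·σ.
ln(4.2) = 1.435 and ln(9.7) = 2.272; z_{0.05} = -1.645, z_{0.25} = -0.6745.
σ = (2.272 − 1.435)/(-0.6745 − (-1.645)) = 0.863.
μ = 1.435 − (-1.645)·0.863 = 2.854.
E[T] = exp(μ + σ²/2) = exp(2.854 + 0.3720) = 25.2 ms.

E[T] ≈ 25.2 ms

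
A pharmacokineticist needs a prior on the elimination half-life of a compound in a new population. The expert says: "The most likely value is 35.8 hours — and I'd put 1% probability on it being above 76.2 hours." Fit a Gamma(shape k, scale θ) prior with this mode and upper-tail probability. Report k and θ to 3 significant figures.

k ≈ 9.5, θ ≈ 4.21

Gamma(k,θ) with k>1 has mode (k−1)θ, so θ = 35.8/(k−1).
Need P(X < 76.2) = 0.99 with θ tied to k this way. Start at k = 2, θ = 35.8: P(X<76.2) ≈ 0.628.
Too low — raise k to concentrate. Iterating converges to k ≈ 9.5.
Then θ = 35.8/(9.5−1) ≈ 4.21.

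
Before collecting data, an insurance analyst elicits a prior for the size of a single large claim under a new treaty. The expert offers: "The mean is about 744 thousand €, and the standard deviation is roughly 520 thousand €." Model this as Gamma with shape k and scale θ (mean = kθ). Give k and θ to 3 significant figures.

For Gamma(k, scale θ): mean = kθ, variance = kθ², so CV = 1/√k.
CV = SD/mean = 520/744 = 0.6989, hence k = 1/CV² = 2.05.
Then θ = mean/k = 744/2.05 = 363.

k ≈ 2.05, θ ≈ 363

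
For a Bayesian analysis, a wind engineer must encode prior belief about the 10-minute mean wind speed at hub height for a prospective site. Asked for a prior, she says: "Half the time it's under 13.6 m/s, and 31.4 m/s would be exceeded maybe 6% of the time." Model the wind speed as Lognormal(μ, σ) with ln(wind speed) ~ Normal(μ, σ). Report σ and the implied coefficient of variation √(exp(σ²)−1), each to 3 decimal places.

σ ≈ 0.538, CV ≈ 0.580

If T ~ Lognormal(μ,σ) then ln T ~ Normal(μ,σ), so the p-quantile of ln T is μ + z_p·σ.
ln(13.6) = 2.61 and ln(31.4) = 3.447; z_{0.5} = 0, z_{0.94} = 1.555.
σ = (3.447 − 2.61)/(1.555 − (0)) = 0.538.
μ = 2.61 − (0)·0.538 = 2.610.
CV = √(exp(σ²)−1) = √(exp(0.2896)−1) = 0.580.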